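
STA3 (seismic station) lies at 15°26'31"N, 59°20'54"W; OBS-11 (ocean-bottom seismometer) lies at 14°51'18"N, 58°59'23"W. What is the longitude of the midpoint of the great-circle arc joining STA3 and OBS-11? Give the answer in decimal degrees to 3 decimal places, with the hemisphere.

59.169°W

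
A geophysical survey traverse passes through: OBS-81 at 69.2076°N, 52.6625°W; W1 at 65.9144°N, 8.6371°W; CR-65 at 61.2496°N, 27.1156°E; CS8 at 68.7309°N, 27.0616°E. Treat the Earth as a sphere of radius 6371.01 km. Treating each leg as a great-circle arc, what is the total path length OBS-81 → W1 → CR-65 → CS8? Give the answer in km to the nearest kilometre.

4508 km

OBS-81→W1: c = 0.292087 rad, d = 1860.89 km
W1→CR-65: c = 0.284881 rad, d = 1814.98 km
CR-65→CS8: c = 0.130574 rad, d = 831.89 km
Total = 1860.89 + 1814.98 + 831.89 = 4507.75 km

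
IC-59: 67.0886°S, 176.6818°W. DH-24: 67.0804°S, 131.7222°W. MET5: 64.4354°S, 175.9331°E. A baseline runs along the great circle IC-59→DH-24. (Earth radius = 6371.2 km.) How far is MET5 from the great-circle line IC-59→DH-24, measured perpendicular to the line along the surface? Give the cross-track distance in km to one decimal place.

130.3 km

δ₁₃ = central angle IC-59→MET5 = 0.070237 rad  (haversine)
θ₁₃ = bearing IC-59→MET5 = 307.779°,  θ₁₂ = bearing IC-59→DH-24 = 110.839°
dₓₜ = R·arcsin(sin δ₁₃ · sin(θ₁₃ − θ₁₂)) = 6371.2·arcsin(0.07018·sin(196.941°)) = -130.294 km
|dₓₜ| = 130.294 km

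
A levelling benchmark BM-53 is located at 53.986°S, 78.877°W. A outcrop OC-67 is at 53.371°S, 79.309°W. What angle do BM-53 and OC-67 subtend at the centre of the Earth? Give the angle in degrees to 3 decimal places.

0.666°

Δφ = 0.6150°,  Δλ = -0.4320°
a = sin²(Δφ/2) + cos φ₁ cos φ₂ sin²(Δλ/2) = 0.000034
c = 2·arcsin(√a) = 0.011626 rad = 0.6661°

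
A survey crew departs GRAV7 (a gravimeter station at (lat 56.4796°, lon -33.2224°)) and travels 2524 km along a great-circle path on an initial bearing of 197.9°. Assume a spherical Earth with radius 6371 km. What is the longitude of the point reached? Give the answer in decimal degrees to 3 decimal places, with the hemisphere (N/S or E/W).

41.496°W

δ = d/R = 2524/6371 = 0.396170 rad
φ₂ = arcsin(sin φ₁ cos δ + cos φ₁ sin δ cos θ)
   = arcsin(0.83369·0.92255 + 0.55223·0.38589·-0.95159) = 34.49479°
λ₂ = λ₁ + atan2(sin θ sin δ cos φ₁, cos δ − sin φ₁ sin φ₂) = -41.49641°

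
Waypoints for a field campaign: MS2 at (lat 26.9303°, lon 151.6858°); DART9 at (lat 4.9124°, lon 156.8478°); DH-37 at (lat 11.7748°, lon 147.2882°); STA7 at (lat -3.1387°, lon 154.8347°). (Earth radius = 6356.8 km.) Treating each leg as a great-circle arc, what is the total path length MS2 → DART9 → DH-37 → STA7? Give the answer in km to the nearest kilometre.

5651 km

MS2→DART9: c = 0.393783 rad, d = 2503.20 km
DART9→DH-37: c = 0.203865 rad, d = 1295.93 km
DH-37→STA7: c = 0.291378 rad, d = 1852.23 km
Total = 2503.20 + 1295.93 + 1852.23 = 5651.36 km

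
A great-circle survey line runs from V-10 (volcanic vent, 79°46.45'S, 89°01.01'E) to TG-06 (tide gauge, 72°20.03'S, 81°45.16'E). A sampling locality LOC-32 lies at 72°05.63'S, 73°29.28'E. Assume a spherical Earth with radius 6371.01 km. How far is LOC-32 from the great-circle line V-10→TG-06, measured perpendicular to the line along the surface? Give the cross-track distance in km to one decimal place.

276.4 km

V-10: φ = -79.77417°, λ = +89.01683°
TG-06: φ = -72.33383°, λ = +81.75267°
LOC-32: φ = -72.09383°, λ = +73.48800°
δ₁₃ = central angle V-10→LOC-32 = 0.148212 rad  (haversine)
θ₁₃ = bearing V-10→LOC-32 = 326.123°,  θ₁₂ = bearing V-10→TG-06 = 343.200°
dₓₜ = R·arcsin(sin δ₁₃ · sin(θ₁₃ − θ₁₂)) = 6371.01·arcsin(0.14767·sin(-17.078°)) = -276.371 km
|dₓₜ| = 276.371 km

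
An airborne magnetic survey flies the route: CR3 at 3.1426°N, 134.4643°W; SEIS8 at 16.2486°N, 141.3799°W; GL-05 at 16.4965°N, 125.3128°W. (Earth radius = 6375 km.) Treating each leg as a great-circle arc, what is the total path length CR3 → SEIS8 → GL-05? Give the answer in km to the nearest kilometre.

CR3→SEIS8: c = 0.257703 rad, d = 1642.86 km
SEIS8→GL-05: c = 0.269016 rad, d = 1714.98 km
Total = 1642.86 + 1714.98 = 3357.84 km

3358 km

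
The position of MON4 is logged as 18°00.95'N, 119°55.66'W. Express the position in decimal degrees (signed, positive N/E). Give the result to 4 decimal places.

+18.0158°, -119.9277°

lat: 18.0158° N → +18.0158°
lon: 119.9277° W → -119.9277°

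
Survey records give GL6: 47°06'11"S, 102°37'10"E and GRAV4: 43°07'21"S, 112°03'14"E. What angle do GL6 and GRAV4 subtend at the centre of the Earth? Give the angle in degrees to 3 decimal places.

7.749°

GL6: φ = -47.10306°, λ = +102.61944°
GRAV4: φ = -43.12250°, λ = +112.05389°
Δφ = 3.9806°,  Δλ = 9.4344°
a = sin²(Δφ/2) + cos φ₁ cos φ₂ sin²(Δλ/2) = 0.004566
c = 2·arcsin(√a) = 0.135251 rad = 7.7493°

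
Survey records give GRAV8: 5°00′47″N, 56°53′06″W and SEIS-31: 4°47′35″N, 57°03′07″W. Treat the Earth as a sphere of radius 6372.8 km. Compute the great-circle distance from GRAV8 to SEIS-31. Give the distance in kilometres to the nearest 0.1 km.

GRAV8: φ = +5.01306°, λ = -56.88500°
SEIS-31: φ = +4.79306°, λ = -57.05194°
Δφ = -0.2200°,  Δλ = -0.1669°
a = sin²(Δφ/2) + cos φ₁ cos φ₂ sin²(Δλ/2) = 0.000006
c = 2·arcsin(√a) = 0.004814 rad = 0.2758°
d = R·c = 6372.8 × 0.004814 = 30.7 km

30.7 km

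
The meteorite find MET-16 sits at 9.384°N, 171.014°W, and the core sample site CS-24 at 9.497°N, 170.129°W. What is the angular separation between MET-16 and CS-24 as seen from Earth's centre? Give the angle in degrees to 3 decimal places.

Δφ = 0.1130°,  Δλ = 0.8850°
a = sin²(Δφ/2) + cos φ₁ cos φ₂ sin²(Δλ/2) = 0.000059
c = 2·arcsin(√a) = 0.015364 rad = 0.8803°

0.880°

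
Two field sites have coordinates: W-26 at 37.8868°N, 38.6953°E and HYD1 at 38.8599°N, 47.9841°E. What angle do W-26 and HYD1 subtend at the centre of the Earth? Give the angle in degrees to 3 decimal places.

Δφ = 0.9731°,  Δλ = 9.2888°
a = sin²(Δφ/2) + cos φ₁ cos φ₂ sin²(Δλ/2) = 0.004101
c = 2·arcsin(√a) = 0.128171 rad = 7.3437°

7.344°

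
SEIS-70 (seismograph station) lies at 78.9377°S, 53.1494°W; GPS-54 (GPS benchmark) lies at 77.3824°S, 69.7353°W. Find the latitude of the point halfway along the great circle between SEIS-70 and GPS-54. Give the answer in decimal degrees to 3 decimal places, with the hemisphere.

Bx = cos φ₂ cos Δλ = 0.209354,  By = cos φ₂ sin Δλ = -0.062355
φₘ = atan2(sin φ₁ + sin φ₂, √((cos φ₁ + Bx)² + By²)) = -78.27990°
λₘ = λ₁ + atan2(By, cos φ₁ + Bx) = -61.98306°

78.280°S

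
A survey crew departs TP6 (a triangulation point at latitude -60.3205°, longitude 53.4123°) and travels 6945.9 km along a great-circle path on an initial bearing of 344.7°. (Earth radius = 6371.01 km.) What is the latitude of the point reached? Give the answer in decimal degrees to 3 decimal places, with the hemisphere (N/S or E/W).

δ = d/R = 6945.9/6371.01 = 1.090235 rad
φ₂ = arcsin(sin φ₁ cos δ + cos φ₁ sin δ cos θ)
   = arcsin(-0.86881·0.46228 + 0.49515·0.88674·0.96456) = 1.25337°
λ₂ = λ₁ + atan2(sin θ sin δ cos φ₁, cos δ − sin φ₁ sin φ₂) = 39.87716°

1.253°N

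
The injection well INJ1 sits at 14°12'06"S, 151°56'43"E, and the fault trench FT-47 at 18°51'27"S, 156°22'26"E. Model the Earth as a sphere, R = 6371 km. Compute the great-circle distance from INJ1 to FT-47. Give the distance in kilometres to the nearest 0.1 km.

INJ1: φ = -14.20167°, λ = +151.94528°
FT-47: φ = -18.85750°, λ = +156.37389°
Δφ = -4.6558°,  Δλ = 4.4286°
a = sin²(Δφ/2) + cos φ₁ cos φ₂ sin²(Δλ/2) = 0.003019
c = 2·arcsin(√a) = 0.109954 rad = 6.2999°
d = R·c = 6371 × 0.109954 = 700.5 km

700.5 km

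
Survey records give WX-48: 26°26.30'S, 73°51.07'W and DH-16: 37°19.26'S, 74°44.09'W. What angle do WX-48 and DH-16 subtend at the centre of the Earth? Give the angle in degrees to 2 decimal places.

10.91°

WX-48: φ = -26.43833°, λ = -73.85117°
DH-16: φ = -37.32100°, λ = -74.73483°
Δφ = -10.8827°,  Δλ = -0.8837°
a = sin²(Δφ/2) + cos φ₁ cos φ₂ sin²(Δλ/2) = 0.009034
c = 2·arcsin(√a) = 0.190386 rad = 10.9083°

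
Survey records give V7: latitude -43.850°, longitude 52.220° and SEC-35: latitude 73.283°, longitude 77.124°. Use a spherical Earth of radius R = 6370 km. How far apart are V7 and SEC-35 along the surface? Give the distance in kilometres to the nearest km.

13161 km

Δφ = 117.1330°,  Δλ = 24.9040°
a = sin²(Δφ/2) + cos φ₁ cos φ₂ sin²(Δλ/2) = 0.737673
c = 2·arcsin(√a) = 2.066154 rad = 118.3819°
d = R·c = 6370 × 2.066154 = 13161.4 km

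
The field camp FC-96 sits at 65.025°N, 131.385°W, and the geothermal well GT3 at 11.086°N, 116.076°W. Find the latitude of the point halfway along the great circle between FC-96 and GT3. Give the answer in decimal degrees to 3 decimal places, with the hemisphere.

38.265°N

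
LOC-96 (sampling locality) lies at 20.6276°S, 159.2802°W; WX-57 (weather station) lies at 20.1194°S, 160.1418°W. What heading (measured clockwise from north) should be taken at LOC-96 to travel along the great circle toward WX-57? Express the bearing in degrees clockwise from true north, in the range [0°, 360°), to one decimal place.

302.0°

Δλ = -0.8616°
y = sin Δλ · cos φ₂ = -0.014120
x = cos φ₁ sin φ₂ − sin φ₁ cos φ₂ cos Δλ = 0.008832
θ = atan2(y, x) = -57.9727° → 302.0273° (mod 360°)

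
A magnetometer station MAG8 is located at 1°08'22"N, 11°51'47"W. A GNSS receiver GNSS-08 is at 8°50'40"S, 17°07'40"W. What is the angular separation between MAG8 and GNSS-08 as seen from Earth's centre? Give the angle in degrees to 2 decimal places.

11.28°

MAG8: φ = +1.13944°, λ = -11.86306°
GNSS-08: φ = -8.84444°, λ = -17.12778°
Δφ = -9.9839°,  Δλ = -5.2647°
a = sin²(Δφ/2) + cos φ₁ cos φ₂ sin²(Δλ/2) = 0.009656
c = 2·arcsin(√a) = 0.196843 rad = 11.2783°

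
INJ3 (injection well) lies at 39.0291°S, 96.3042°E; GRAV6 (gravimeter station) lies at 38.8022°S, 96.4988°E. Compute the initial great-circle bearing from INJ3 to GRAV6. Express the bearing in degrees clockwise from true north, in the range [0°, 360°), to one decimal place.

Δλ = 0.1946°
y = sin Δλ · cos φ₂ = 0.002647
x = cos φ₁ sin φ₂ − sin φ₁ cos φ₂ cos Δλ = 0.003957
θ = atan2(y, x) = 33.7768° → 33.7768° (mod 360°)

33.8°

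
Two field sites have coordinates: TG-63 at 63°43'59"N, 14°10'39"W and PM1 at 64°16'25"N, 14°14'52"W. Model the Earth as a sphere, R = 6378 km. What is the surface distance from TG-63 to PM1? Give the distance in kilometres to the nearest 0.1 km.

60.3 km

TG-63: φ = +63.73306°, λ = -14.17750°
PM1: φ = +64.27361°, λ = -14.24778°
Δφ = 0.5406°,  Δλ = -0.0703°
a = sin²(Δφ/2) + cos φ₁ cos φ₂ sin²(Δλ/2) = 0.000022
c = 2·arcsin(√a) = 0.009450 rad = 0.5414°
d = R·c = 6378 × 0.009450 = 60.3 km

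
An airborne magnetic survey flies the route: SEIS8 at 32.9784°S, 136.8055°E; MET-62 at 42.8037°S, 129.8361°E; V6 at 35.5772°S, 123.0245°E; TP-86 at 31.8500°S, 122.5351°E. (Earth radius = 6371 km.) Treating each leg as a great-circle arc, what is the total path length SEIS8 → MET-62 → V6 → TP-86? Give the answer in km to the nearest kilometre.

2662 km

SEIS8→MET-62: c = 0.196351 rad, d = 1250.95 km
MET-62→V6: c = 0.156077 rad, d = 994.37 km
V6→TP-86: c = 0.065438 rad, d = 416.91 km
Total = 1250.95 + 994.37 + 416.91 = 2662.23 km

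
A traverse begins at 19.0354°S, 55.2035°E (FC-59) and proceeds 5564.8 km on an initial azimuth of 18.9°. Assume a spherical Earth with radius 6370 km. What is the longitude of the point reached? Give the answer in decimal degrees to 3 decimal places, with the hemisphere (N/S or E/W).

δ = d/R = 5564.8/6370 = 0.873595 rad
φ₂ = arcsin(sin φ₁ cos δ + cos φ₁ sin δ cos θ)
   = arcsin(-0.32615·0.64207 + 0.94532·0.76664·0.94609) = 28.43965°
λ₂ = λ₁ + atan2(sin θ sin δ cos φ₁, cos δ − sin φ₁ sin φ₂) = 71.60761°

71.608°E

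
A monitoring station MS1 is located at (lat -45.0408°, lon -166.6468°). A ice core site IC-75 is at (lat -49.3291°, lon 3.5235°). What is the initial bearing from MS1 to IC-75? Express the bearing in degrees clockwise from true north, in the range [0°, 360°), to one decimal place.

Δλ = 170.1703°
y = sin Δλ · cos φ₂ = 0.111261
x = cos φ₁ sin φ₂ − sin φ₁ cos φ₂ cos Δλ = -0.990323
θ = atan2(y, x) = 173.5898° → 173.5898° (mod 360°)

173.6°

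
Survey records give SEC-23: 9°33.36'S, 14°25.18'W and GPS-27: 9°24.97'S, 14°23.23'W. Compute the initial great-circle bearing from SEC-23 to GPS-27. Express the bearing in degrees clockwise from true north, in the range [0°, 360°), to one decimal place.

12.9°

SEC-23: φ = -9.55600°, λ = -14.41967°
GPS-27: φ = -9.41617°, λ = -14.38717°
Δλ = 0.0325°
y = sin Δλ · cos φ₂ = 0.000560
x = cos φ₁ sin φ₂ − sin φ₁ cos φ₂ cos Δλ = 0.002441
θ = atan2(y, x) = 12.9142° → 12.9142° (mod 360°)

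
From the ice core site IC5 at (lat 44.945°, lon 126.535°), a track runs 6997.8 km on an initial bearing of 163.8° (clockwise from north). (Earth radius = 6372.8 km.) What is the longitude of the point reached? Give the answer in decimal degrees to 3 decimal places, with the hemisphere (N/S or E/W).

δ = d/R = 6997.8/6372.8 = 1.098073 rad
φ₂ = arcsin(sin φ₁ cos δ + cos φ₁ sin δ cos θ)
   = arcsin(0.70643·0.45531 + 0.70779·0.89033·-0.96029) = -16.46901°
λ₂ = λ₁ + atan2(sin θ sin δ cos φ₁, cos δ − sin φ₁ sin φ₂) = 141.54701°

141.547°E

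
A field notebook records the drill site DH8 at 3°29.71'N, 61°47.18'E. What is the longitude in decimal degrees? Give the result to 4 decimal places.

61.7863°E

61° + 47.18′/60 = 61 + 0.78633 = 61.7863°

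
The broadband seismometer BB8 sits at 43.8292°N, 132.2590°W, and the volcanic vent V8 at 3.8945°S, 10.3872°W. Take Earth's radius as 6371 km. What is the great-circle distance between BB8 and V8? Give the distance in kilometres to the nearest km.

12819 km

Δφ = -47.7237°,  Δλ = 121.8718°
a = sin²(Δφ/2) + cos φ₁ cos φ₂ sin²(Δλ/2) = 0.713537
c = 2·arcsin(√a) = 2.012050 rad = 115.2820°
d = R·c = 6371 × 2.012050 = 12818.8 km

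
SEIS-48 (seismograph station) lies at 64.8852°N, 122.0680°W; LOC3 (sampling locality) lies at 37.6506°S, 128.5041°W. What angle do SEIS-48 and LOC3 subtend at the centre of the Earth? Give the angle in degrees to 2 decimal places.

Δφ = -102.5358°,  Δλ = -6.4361°
a = sin²(Δφ/2) + cos φ₁ cos φ₂ sin²(Δλ/2) = 0.609584
c = 2·arcsin(√a) = 1.791757 rad = 102.6601°

102.66°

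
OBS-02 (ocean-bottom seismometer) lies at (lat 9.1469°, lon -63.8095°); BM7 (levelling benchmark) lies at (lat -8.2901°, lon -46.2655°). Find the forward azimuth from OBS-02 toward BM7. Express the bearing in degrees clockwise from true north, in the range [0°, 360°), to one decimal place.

134.4°

Δλ = 17.5440°
y = sin Δλ · cos φ₂ = 0.298288
x = cos φ₁ sin φ₂ − sin φ₁ cos φ₂ cos Δλ = -0.292340
θ = atan2(y, x) = 134.4230° → 134.4230° (mod 360°)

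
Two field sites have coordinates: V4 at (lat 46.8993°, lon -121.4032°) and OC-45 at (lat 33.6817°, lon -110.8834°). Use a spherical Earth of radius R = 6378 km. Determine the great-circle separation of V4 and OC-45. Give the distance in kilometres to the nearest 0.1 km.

Δφ = -13.2176°,  Δλ = 10.5198°
a = sin²(Δφ/2) + cos φ₁ cos φ₂ sin²(Δλ/2) = 0.018024
c = 2·arcsin(√a) = 0.269320 rad = 15.4309°
d = R·c = 6378 × 0.269320 = 1717.7 km

1717.7 km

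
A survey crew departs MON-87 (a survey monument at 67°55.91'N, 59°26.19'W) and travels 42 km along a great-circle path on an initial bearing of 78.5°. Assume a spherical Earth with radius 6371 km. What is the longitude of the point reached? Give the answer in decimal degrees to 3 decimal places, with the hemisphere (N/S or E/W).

MON-87: φ = +67.93183°, λ = -59.43650°
δ = d/R = 42/6371 = 0.006592 rad
φ₂ = arcsin(sin φ₁ cos δ + cos φ₁ sin δ cos θ)
   = arcsin(0.92674·0.99998 + 0.37571·0.00659·0.19937) = 68.00418°
λ₂ = λ₁ + atan2(sin θ sin δ cos φ₁, cos δ − sin φ₁ sin φ₂) = -58.44822°

58.448°W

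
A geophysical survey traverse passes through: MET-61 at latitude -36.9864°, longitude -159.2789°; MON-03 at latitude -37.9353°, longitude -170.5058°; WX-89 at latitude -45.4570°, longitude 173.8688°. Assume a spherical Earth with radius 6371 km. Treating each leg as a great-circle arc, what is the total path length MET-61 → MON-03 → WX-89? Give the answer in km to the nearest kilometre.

2535 km

MET-61→MON-03: c = 0.156319 rad, d = 995.91 km
MON-03→WX-89: c = 0.241628 rad, d = 1539.41 km
Total = 995.91 + 1539.41 = 2535.32 km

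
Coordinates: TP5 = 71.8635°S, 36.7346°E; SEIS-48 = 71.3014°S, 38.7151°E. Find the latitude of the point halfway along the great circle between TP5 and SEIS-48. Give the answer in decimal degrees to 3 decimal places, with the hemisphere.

Bx = cos φ₂ cos Δλ = 0.320398,  By = cos φ₂ sin Δλ = 0.011079
φₘ = atan2(sin φ₁ + sin φ₂, √((cos φ₁ + Bx)² + By²)) = -71.58501°
λₘ = λ₁ + atan2(By, cos φ₁ + Bx) = 37.73944°

71.585°S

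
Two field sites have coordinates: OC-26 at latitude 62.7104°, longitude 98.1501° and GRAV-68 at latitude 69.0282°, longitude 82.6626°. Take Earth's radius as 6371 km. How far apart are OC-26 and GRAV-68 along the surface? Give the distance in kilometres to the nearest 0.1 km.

Δφ = 6.3178°,  Δλ = -15.4875°
a = sin²(Δφ/2) + cos φ₁ cos φ₂ sin²(Δλ/2) = 0.006016
c = 2·arcsin(√a) = 0.155280 rad = 8.8969°
d = R·c = 6371 × 0.155280 = 989.3 km

989.3 km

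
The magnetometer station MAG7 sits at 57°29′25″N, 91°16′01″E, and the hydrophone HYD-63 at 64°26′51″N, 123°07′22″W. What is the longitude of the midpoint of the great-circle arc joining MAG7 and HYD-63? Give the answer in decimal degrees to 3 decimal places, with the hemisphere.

144.582°E

MAG7: φ = +57.49028°, λ = +91.26694°
HYD-63: φ = +64.44750°, λ = -123.12278°
Bx = cos φ₂ cos Δλ = -0.355946,  By = cos φ₂ sin Δλ = 0.243628
φₘ = atan2(sin φ₁ + sin φ₂, √((cos φ₁ + Bx)² + By²)) = 80.12661°
λₘ = λ₁ + atan2(By, cos φ₁ + Bx) = 144.58182°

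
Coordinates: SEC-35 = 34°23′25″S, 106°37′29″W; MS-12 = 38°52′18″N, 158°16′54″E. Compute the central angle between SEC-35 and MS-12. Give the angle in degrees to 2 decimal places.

114.30°

SEC-35: φ = -34.39028°, λ = -106.62472°
MS-12: φ = +38.87167°, λ = +158.28167°
Δφ = 73.2619°,  Δλ = -95.0936°
a = sin²(Δφ/2) + cos φ₁ cos φ₂ sin²(Δλ/2) = 0.705757
c = 2·arcsin(√a) = 1.994911 rad = 114.3000°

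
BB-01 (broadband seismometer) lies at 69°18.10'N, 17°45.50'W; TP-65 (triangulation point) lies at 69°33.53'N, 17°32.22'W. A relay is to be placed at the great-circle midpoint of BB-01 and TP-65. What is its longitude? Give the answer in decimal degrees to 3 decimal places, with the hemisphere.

BB-01: φ = +69.30167°, λ = -17.75833°
TP-65: φ = +69.55883°, λ = -17.53700°
Bx = cos φ₂ cos Δλ = 0.349243,  By = cos φ₂ sin Δλ = 0.001349
φₘ = atan2(sin φ₁ + sin φ₂, √((cos φ₁ + Bx)² + By²)) = 69.43029°
λₘ = λ₁ + atan2(By, cos φ₁ + Bx) = -17.64833°

17.648°W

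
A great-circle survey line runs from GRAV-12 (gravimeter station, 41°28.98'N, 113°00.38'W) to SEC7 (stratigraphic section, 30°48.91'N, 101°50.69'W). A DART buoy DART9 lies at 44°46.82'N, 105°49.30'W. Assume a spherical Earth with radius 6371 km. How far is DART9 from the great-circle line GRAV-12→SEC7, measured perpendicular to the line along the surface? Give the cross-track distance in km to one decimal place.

GRAV-12: φ = +41.48300°, λ = -113.00633°
SEC7: φ = +30.81517°, λ = -101.84483°
DART9: φ = +44.78033°, λ = -105.82167°
δ₁₃ = central angle GRAV-12→DART9 = 0.108041 rad  (haversine)
θ₁₃ = bearing GRAV-12→DART9 = 55.414°,  θ₁₂ = bearing GRAV-12→SEC7 = 136.364°
dₓₜ = R·arcsin(sin δ₁₃ · sin(θ₁₃ − θ₁₂)) = 6371·arcsin(0.10783·sin(-80.950°)) = -679.727 km
|dₓₜ| = 679.727 km

679.7 km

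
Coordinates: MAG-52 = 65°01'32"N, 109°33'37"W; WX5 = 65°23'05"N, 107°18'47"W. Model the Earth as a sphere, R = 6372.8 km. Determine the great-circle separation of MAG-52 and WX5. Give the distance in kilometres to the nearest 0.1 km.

112.2 km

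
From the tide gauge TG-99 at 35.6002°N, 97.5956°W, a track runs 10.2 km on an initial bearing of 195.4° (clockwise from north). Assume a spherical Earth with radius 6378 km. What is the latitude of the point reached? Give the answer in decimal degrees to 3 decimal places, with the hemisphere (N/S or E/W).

δ = d/R = 10.2/6378 = 0.001599 rad
φ₂ = arcsin(sin φ₁ cos δ + cos φ₁ sin δ cos θ)
   = arcsin(0.58213·1.00000 + 0.81310·0.00160·-0.96410) = 35.51186°
λ₂ = λ₁ + atan2(sin θ sin δ cos φ₁, cos δ − sin φ₁ sin φ₂) = -97.62549°

35.512°N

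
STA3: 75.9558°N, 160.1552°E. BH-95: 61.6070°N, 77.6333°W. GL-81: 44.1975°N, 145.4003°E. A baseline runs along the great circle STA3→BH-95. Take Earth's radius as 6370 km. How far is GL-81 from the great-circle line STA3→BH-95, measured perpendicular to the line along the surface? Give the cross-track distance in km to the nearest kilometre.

1246 km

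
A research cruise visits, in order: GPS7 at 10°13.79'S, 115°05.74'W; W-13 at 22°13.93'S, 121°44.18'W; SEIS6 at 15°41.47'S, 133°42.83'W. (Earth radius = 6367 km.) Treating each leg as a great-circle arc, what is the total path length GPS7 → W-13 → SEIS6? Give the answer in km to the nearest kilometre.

GPS7: φ = -10.22983°, λ = -115.09567°
W-13: φ = -22.23217°, λ = -121.73633°
SEIS6: φ = -15.69117°, λ = -133.71383°
GPS7→W-13: c = 0.237082 rad, d = 1509.50 km
W-13→SEIS6: c = 0.228138 rad, d = 1452.55 km
Total = 1509.50 + 1452.55 = 2962.05 km

2962 km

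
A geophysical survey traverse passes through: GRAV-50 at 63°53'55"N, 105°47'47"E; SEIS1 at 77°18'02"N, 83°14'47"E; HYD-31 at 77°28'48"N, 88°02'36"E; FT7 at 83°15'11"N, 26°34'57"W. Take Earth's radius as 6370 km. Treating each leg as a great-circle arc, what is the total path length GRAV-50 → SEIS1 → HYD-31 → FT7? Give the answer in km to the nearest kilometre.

GRAV-50: φ = +63.89861°, λ = +105.79639°
SEIS1: φ = +77.30056°, λ = +83.24639°
HYD-31: φ = +77.48000°, λ = +88.04333°
FT7: φ = +83.25306°, λ = -26.58250°
GRAV-50→SEIS1: c = 0.263926 rad, d = 1681.21 km
SEIS1→HYD-31: c = 0.018538 rad, d = 118.09 km
HYD-31→FT7: c = 0.287882 rad, d = 1833.81 km
Total = 1681.21 + 118.09 + 1833.81 = 3633.10 km

3633 km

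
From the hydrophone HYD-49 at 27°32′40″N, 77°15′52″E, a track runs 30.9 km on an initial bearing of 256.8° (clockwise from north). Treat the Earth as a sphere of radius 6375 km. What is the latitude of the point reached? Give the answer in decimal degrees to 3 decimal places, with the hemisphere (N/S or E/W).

27.481°N

HYD-49: φ = +27.54444°, λ = +77.26444°
δ = d/R = 30.9/6375 = 0.004847 rad
φ₂ = arcsin(sin φ₁ cos δ + cos φ₁ sin δ cos θ)
   = arcsin(0.46244·0.99999 + 0.88665·0.00485·-0.22835) = 27.48070°
λ₂ = λ₁ + atan2(sin θ sin δ cos φ₁, cos δ − sin φ₁ sin φ₂) = 76.95968°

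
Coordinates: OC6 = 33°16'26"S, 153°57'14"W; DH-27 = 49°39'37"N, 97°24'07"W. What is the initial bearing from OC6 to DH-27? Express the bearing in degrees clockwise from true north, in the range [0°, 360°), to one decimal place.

OC6: φ = -33.27389°, λ = -153.95389°
DH-27: φ = +49.66028°, λ = -97.40194°
Δλ = 56.5519°
y = sin Δλ · cos φ₂ = 0.540113
x = cos φ₁ sin φ₂ − sin φ₁ cos φ₂ cos Δλ = 0.833009
θ = atan2(y, x) = 32.9589° → 32.9589° (mod 360°)

33.0°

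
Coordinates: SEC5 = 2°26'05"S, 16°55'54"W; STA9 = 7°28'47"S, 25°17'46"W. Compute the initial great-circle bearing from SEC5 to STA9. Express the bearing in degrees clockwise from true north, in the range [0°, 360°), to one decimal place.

238.5°

SEC5: φ = -2.43472°, λ = -16.93167°
STA9: φ = -7.47972°, λ = -25.29611°
Δλ = -8.3644°
y = sin Δλ · cos φ₂ = -0.144231
x = cos φ₁ sin φ₂ − sin φ₁ cos φ₂ cos Δλ = -0.088386
θ = atan2(y, x) = -121.5003° → 238.4997° (mod 360°)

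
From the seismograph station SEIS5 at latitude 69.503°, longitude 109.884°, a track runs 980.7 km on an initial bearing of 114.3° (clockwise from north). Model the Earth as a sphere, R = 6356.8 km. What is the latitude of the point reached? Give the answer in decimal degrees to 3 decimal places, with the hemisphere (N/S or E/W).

64.612°N

δ = d/R = 980.7/6356.8 = 0.154276 rad
φ₂ = arcsin(sin φ₁ cos δ + cos φ₁ sin δ cos θ)
   = arcsin(0.93669·0.98812 + 0.35016·0.15366·-0.41151) = 64.61175°
λ₂ = λ₁ + atan2(sin θ sin δ cos φ₁, cos δ − sin φ₁ sin φ₂) = 128.94945°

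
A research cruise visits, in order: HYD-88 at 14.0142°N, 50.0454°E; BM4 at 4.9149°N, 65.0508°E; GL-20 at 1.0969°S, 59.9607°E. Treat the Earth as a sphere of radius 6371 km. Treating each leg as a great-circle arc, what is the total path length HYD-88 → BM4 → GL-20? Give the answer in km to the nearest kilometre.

HYD-88→BM4: c = 0.302973 rad, d = 1930.24 km
BM4→GL-20: c = 0.137425 rad, d = 875.54 km
Total = 1930.24 + 875.54 = 2805.78 km

2806 km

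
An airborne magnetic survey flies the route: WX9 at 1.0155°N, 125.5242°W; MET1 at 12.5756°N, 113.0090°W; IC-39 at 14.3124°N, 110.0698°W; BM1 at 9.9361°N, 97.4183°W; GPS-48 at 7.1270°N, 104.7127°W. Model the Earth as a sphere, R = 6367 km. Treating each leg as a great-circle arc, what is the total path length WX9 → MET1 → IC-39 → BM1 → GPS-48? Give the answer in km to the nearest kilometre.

4574 km

WX9→MET1: c = 0.295944 rad, d = 1884.27 km
MET1→IC-39: c = 0.058377 rad, d = 371.69 km
IC-39→BM1: c = 0.228924 rad, d = 1457.56 km
BM1→GPS-48: c = 0.135097 rad, d = 860.17 km
Total = 1884.27 + 371.69 + 1457.56 + 860.17 = 4573.69 km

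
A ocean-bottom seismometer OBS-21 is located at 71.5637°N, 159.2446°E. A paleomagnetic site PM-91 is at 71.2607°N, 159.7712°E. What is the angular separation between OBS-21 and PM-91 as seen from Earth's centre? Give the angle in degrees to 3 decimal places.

Δφ = -0.3030°,  Δλ = 0.5266°
a = sin²(Δφ/2) + cos φ₁ cos φ₂ sin²(Δλ/2) = 0.000009
c = 2·arcsin(√a) = 0.006046 rad = 0.3464°

0.346°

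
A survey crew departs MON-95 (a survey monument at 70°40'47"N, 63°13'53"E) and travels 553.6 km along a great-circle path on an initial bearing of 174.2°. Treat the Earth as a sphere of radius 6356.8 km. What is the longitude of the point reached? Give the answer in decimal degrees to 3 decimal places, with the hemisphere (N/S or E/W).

MON-95: φ = +70.67972°, λ = +63.23139°
δ = d/R = 553.6/6356.8 = 0.087088 rad
φ₂ = arcsin(sin φ₁ cos δ + cos φ₁ sin δ cos θ)
   = arcsin(0.94368·0.99621 + 0.33085·0.08698·-0.99488) = 65.71047°
λ₂ = λ₁ + atan2(sin θ sin δ cos φ₁, cos δ − sin φ₁ sin φ₂) = 64.45577°

64.456°E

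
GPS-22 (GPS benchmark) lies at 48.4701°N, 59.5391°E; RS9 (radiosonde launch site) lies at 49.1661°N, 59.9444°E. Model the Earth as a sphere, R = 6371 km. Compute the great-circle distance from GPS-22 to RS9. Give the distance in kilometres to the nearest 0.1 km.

Δφ = 0.6960°,  Δλ = 0.4053°
a = sin²(Δφ/2) + cos φ₁ cos φ₂ sin²(Δλ/2) = 0.000042
c = 2·arcsin(√a) = 0.013010 rad = 0.7454°
d = R·c = 6371 × 0.013010 = 82.9 km

82.9 km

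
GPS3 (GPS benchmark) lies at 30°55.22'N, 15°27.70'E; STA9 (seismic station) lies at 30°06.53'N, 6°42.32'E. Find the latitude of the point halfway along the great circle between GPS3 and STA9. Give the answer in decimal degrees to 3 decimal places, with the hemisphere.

30.588°N

GPS3: φ = +30.92033°, λ = +15.46167°
STA9: φ = +30.10883°, λ = +6.70533°
Bx = cos φ₂ cos Δλ = 0.854991,  By = cos φ₂ sin Δλ = -0.131693
φₘ = atan2(sin φ₁ + sin φ₂, √((cos φ₁ + Bx)² + By²)) = 30.58788°
λₘ = λ₁ + atan2(By, cos φ₁ + Bx) = 11.06519°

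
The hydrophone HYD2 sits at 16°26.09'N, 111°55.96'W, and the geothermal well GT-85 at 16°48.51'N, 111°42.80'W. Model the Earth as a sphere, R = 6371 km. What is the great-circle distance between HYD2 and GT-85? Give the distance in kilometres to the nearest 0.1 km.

47.7 km

HYD2: φ = +16.43483°, λ = -111.93267°
GT-85: φ = +16.80850°, λ = -111.71333°
Δφ = 0.3737°,  Δλ = 0.2193°
a = sin²(Δφ/2) + cos φ₁ cos φ₂ sin²(Δλ/2) = 0.000014
c = 2·arcsin(√a) = 0.007483 rad = 0.4287°
d = R·c = 6371 × 0.007483 = 47.7 km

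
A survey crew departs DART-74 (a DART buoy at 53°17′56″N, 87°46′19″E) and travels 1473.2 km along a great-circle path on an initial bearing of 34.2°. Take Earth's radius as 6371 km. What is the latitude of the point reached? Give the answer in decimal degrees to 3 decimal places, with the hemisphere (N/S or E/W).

DART-74: φ = +53.29889°, λ = +87.77194°
δ = d/R = 1473.2/6371 = 0.231235 rad
φ₂ = arcsin(sin φ₁ cos δ + cos φ₁ sin δ cos θ)
   = arcsin(0.80176·0.97338 + 0.59764·0.22918·0.82708) = 63.34288°
λ₂ = λ₁ + atan2(sin θ sin δ cos φ₁, cos δ − sin φ₁ sin φ₂) = 104.45780°

63.343°N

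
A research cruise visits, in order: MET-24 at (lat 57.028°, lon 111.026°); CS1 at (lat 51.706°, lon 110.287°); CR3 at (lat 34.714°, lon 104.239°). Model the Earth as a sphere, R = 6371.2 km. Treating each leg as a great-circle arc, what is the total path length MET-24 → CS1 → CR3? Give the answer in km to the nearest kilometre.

MET-24→CS1: c = 0.093188 rad, d = 593.72 km
CS1→CR3: c = 0.306119 rad, d = 1950.35 km
Total = 593.72 + 1950.35 = 2544.07 km

2544 km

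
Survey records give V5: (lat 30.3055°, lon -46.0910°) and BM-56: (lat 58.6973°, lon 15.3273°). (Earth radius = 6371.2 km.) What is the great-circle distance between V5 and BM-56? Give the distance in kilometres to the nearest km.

5535 km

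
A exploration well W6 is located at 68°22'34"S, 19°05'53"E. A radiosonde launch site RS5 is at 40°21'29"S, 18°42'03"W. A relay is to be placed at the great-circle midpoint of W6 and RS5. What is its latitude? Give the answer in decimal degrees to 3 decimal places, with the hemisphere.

W6: φ = -68.37611°, λ = +19.09806°
RS5: φ = -40.35806°, λ = -18.70083°
Bx = cos φ₂ cos Δλ = 0.602117,  By = cos φ₂ sin Δλ = -0.467031
φₘ = atan2(sin φ₁ + sin φ₂, √((cos φ₁ + Bx)² + By²)) = -55.66874°
λₘ = λ₁ + atan2(By, cos φ₁ + Bx) = -6.59710°

55.669°S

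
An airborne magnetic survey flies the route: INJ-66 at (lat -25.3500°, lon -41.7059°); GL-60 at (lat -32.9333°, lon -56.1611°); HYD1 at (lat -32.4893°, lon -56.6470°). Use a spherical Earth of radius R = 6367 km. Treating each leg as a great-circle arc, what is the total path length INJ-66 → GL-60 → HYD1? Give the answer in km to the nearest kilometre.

1701 km

INJ-66→GL-60: c = 0.256662 rad, d = 1634.17 km
GL-60→HYD1: c = 0.010534 rad, d = 67.07 km
Total = 1634.17 + 67.07 = 1701.24 km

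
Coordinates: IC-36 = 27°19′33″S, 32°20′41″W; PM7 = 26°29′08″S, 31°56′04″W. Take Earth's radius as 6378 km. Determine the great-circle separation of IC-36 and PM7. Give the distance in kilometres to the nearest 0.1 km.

102.0 km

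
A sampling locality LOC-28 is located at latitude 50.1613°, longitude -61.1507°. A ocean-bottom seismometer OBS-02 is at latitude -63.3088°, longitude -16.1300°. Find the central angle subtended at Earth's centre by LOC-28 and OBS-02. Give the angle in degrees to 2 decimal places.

Δφ = -113.4701°,  Δλ = 45.0207°
a = sin²(Δφ/2) + cos φ₁ cos φ₂ sin²(Δλ/2) = 0.741313
c = 2·arcsin(√a) = 2.074447 rad = 118.8571°

118.86°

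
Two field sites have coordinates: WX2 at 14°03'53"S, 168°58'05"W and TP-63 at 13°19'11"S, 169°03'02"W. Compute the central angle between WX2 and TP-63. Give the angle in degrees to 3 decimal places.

WX2: φ = -14.06472°, λ = -168.96806°
TP-63: φ = -13.31972°, λ = -169.05056°
Δφ = 0.7450°,  Δλ = -0.0825°
a = sin²(Δφ/2) + cos φ₁ cos φ₂ sin²(Δλ/2) = 0.000043
c = 2·arcsin(√a) = 0.013078 rad = 0.7493°

0.749°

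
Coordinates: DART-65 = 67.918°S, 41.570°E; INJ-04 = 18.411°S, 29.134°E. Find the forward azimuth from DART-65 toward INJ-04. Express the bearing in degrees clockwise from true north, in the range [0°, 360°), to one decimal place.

344.6°

Δλ = -12.4360°
y = sin Δλ · cos φ₂ = -0.204326
x = cos φ₁ sin φ₂ − sin φ₁ cos φ₂ cos Δλ = 0.739856
θ = atan2(y, x) = -15.4386° → 344.5614° (mod 360°)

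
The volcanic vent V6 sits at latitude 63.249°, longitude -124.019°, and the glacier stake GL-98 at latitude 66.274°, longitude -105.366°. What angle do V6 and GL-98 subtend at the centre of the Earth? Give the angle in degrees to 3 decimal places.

Δφ = 3.0250°,  Δλ = 18.6530°
a = sin²(Δφ/2) + cos φ₁ cos φ₂ sin²(Δλ/2) = 0.005453
c = 2·arcsin(√a) = 0.147827 rad = 8.4699°

8.470°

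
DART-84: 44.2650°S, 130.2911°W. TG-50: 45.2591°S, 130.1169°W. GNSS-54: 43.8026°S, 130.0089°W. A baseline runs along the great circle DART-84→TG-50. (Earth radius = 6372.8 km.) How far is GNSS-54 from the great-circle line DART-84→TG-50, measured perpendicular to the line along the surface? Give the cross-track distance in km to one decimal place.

28.8 km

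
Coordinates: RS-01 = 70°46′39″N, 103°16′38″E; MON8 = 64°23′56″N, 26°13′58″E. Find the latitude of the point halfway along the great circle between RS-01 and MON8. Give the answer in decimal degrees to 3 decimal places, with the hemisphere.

RS-01: φ = +70.77750°, λ = +103.27722°
MON8: φ = +64.39889°, λ = +26.23278°
Bx = cos φ₂ cos Δλ = 0.096875,  By = cos φ₂ sin Δλ = -0.421104
φₘ = atan2(sin φ₁ + sin φ₂, √((cos φ₁ + Bx)² + By²)) = 72.02083°
λₘ = λ₁ + atan2(By, cos φ₁ + Bx) = 58.61598°

72.021°N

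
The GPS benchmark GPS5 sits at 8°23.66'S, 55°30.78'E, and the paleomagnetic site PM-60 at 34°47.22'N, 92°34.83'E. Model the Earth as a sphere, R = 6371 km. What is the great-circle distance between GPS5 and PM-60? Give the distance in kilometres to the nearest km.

6182 km

GPS5: φ = -8.39433°, λ = +55.51300°
PM-60: φ = +34.78700°, λ = +92.58050°
Δφ = 43.1813°,  Δλ = 37.0675°
a = sin²(Δφ/2) + cos φ₁ cos φ₂ sin²(Δλ/2) = 0.217495
c = 2·arcsin(√a) = 0.970350 rad = 55.5970°
d = R·c = 6371 × 0.970350 = 6182.1 km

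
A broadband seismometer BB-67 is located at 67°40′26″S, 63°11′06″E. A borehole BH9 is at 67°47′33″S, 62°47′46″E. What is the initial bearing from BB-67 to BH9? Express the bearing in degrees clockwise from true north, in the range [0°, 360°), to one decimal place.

231.0°

BB-67: φ = -67.67389°, λ = +63.18500°
BH9: φ = -67.79250°, λ = +62.79611°
Δλ = -0.3889°
y = sin Δλ · cos φ₂ = -0.002565
x = cos φ₁ sin φ₂ − sin φ₁ cos φ₂ cos Δλ = -0.002078
θ = atan2(y, x) = -129.0111° → 230.9889° (mod 360°)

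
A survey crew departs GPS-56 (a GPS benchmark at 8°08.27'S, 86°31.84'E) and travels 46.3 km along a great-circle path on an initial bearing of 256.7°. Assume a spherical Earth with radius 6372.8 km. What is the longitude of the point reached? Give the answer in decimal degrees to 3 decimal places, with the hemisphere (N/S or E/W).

GPS-56: φ = -8.13783°, λ = +86.53067°
δ = d/R = 46.3/6372.8 = 0.007265 rad
φ₂ = arcsin(sin φ₁ cos δ + cos φ₁ sin δ cos θ)
   = arcsin(-0.14155·0.99997 + 0.98993·0.00727·-0.23005) = -8.23339°
λ₂ = λ₁ + atan2(sin θ sin δ cos φ₁, cos δ − sin φ₁ sin φ₂) = 86.12134°

86.121°E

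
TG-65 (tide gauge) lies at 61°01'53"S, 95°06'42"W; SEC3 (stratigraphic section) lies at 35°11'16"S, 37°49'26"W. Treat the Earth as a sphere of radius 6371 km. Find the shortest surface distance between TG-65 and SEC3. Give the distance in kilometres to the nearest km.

4904 km

TG-65: φ = -61.03139°, λ = -95.11167°
SEC3: φ = -35.18778°, λ = -37.82389°
Δφ = 25.8436°,  Δλ = 57.2878°
a = sin²(Δφ/2) + cos φ₁ cos φ₂ sin²(Δλ/2) = 0.140964
c = 2·arcsin(√a) = 0.769767 rad = 44.1044°
d = R·c = 6371 × 0.769767 = 4904.2 km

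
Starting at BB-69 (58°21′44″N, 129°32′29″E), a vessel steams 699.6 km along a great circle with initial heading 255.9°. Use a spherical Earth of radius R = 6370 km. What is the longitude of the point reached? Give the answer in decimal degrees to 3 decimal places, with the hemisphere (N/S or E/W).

BB-69: φ = +58.36222°, λ = +129.54139°
δ = d/R = 699.6/6370 = 0.109827 rad
φ₂ = arcsin(sin φ₁ cos δ + cos φ₁ sin δ cos θ)
   = arcsin(0.85138·0.99398 + 0.52455·0.10961·-0.24362) = 56.33009°
λ₂ = λ₁ + atan2(sin θ sin δ cos φ₁, cos δ − sin φ₁ sin φ₂) = 118.48680°

118.487°E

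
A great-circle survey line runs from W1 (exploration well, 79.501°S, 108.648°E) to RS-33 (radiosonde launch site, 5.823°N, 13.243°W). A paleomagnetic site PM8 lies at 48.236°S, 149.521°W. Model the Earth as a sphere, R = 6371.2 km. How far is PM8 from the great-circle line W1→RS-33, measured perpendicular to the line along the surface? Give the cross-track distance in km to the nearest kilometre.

3817 km

δ₁₃ = central angle W1→PM8 = 0.783393 rad  (haversine)
θ₁₃ = bearing W1→PM8 = 112.512°,  θ₁₂ = bearing W1→RS-33 = 239.463°
dₓₜ = R·arcsin(sin δ₁₃ · sin(θ₁₃ − θ₁₂)) = 6371.2·arcsin(0.70569·sin(-126.951°)) = -3817.387 km
|dₓₜ| = 3817.387 km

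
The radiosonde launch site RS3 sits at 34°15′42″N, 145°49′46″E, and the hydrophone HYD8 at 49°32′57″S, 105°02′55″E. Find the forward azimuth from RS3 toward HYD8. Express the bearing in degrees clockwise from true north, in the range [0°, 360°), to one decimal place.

RS3: φ = +34.26167°, λ = +145.82944°
HYD8: φ = -49.54917°, λ = +105.04861°
Δλ = -40.7808°
y = sin Δλ · cos φ₂ = -0.423772
x = cos φ₁ sin φ₂ − sin φ₁ cos φ₂ cos Δλ = -0.905493
θ = atan2(y, x) = -154.9203° → 205.0797° (mod 360°)

205.1°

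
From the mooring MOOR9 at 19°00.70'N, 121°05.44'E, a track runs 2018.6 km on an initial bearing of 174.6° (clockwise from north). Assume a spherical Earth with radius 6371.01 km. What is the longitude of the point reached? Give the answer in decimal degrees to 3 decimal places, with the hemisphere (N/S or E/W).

122.771°E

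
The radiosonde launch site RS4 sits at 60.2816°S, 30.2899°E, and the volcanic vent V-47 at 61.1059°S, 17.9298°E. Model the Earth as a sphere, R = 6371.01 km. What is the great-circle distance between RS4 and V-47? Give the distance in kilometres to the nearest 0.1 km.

677.9 km

Δφ = -0.8243°,  Δλ = -12.3601°
a = sin²(Δφ/2) + cos φ₁ cos φ₂ sin²(Δλ/2) = 0.002828
c = 2·arcsin(√a) = 0.106404 rad = 6.0965°
d = R·c = 6371.01 × 0.106404 = 677.9 km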